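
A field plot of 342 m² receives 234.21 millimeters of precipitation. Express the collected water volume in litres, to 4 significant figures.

80100 litres

1 mm over 1 m² is 1 L, so volume = 234.21 × 342 = 80099.82 L ≈ 80100 L.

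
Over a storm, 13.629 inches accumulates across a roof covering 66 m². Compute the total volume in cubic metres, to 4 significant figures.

Depth: 13.629 in × 25.4 = 346.1766 mm.
1 mm over 1 m² is 1 L, so volume = 346.1766 × 66 = 22847.656 L = 22.85 m³.

22.85 cubic metres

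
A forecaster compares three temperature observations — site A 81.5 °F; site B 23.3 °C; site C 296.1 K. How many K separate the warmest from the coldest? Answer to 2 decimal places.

4.55 K

site A: 81.5 °F = 27.500 °C.
site C: 296.1 K = 22.950 °C.
Spread: 27.500 − 22.950 = 4.550 °C.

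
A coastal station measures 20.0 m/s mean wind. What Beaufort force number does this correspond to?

Beaufort force 8

20.0 m/s lies in the Beaufort 8 band (gale, 17.2–20.7 m/s).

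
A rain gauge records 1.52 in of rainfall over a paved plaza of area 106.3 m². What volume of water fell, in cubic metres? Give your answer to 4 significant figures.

Depth: 1.52 in × 25.4 = 38.608 mm.
1 mm over 1 m² is 1 L, so volume = 38.608 × 106.3 = 4104.0304 L = 4.104 m³.

4.104 cubic metres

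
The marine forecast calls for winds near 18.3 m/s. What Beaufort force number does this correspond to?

Beaufort force 8

18.3 m/s lies in the Beaufort 8 band (gale, 17.2–20.7 m/s).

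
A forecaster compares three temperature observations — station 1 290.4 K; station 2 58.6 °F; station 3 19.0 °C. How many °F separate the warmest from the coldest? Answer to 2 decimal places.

7.60 °F

station 1: 290.4 K = 17.250 °C.
station 2: 58.6 °F = 14.778 °C.
Spread: 19.000 − 14.778 = 4.222 °C = 7.60 °F.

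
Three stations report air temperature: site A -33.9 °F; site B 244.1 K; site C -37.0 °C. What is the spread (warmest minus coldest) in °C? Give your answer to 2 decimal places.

site A: -33.9 °F = -36.611 °C.
site B: 244.1 K = -29.050 °C.
Spread: (-29.050) − (-37.000) = 7.950 °C.

7.95 °C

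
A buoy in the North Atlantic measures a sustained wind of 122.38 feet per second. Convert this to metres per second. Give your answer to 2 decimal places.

1 ft/s = 0.3048 m/s, so 122.38 × 0.3048 = 37.30 m/s.

37.30 m/s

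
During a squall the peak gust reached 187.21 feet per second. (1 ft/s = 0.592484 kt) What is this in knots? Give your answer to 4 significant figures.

1 ft/s = 0.592484 kt, so 187.21 × 0.592484 = 110.9 kt.

110.9 kt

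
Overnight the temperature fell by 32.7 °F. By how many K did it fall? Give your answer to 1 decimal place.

A change of 1 °C equals a change of 1.8 °F: ΔK = 32.7 × 0.5556 = 18.2 K.

18.2 K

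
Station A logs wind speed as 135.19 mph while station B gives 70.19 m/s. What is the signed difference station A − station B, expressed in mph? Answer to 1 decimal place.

-21.8 mph

station B: 70.19 m/s = 157.011 mph.
Difference: 135.190 − 157.011 = -21.8 mph.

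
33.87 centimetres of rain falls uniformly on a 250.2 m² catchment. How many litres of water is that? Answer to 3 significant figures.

Depth: 33.87 cm × 10 = 338.7 mm.
1 mm over 1 m² is 1 L, so volume = 338.7 × 250.2 = 84742.74 L ≈ 84700 L.

84700 litres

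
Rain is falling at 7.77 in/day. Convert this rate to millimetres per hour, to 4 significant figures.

7.77 in/day × 25.4 mm/in × 0.0416667 day/hour = 8.223 mm/hour.

8.223 mm/hour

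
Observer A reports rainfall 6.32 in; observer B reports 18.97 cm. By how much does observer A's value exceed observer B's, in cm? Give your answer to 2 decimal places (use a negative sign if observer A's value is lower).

observer A: 6.32 in = 16.0528 cm.
Difference: 16.0528 − 18.9700 = -2.92 cm.

-2.92 cm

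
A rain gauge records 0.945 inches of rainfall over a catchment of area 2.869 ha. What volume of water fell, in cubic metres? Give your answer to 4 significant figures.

Depth: 0.945 in × 25.4 = 24.003 mm.
Area: 2.869 ha = 28690 m².
1 mm over 1 m² is 1 L, so volume = 24.003 × 28690 = 688646.07 L = 688.6 m³.

688.6 cubic metres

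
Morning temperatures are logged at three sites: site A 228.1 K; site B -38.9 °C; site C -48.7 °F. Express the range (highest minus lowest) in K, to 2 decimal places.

6.15 K

site A: 228.1 K = -45.050 °C.
site C: -48.7 °F = -44.833 °C.
Spread: (-38.900) − (-45.050) = 6.150 °C.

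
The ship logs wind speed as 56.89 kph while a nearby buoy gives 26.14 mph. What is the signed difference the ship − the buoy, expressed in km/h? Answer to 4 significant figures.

the buoy: 26.14 mph = 42.0683 km/h.
Difference: 56.8900 − 42.0683 = 14.82 km/h.

14.82 km/h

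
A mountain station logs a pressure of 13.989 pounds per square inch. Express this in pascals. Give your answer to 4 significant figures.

1 psi = 6894.76 Pa, so 13.989 × 6894.76 = 96450 Pa.

96450 Pa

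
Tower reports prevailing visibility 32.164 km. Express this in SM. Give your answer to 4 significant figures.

1 km = 0.621371 SM, so 32.164 × 0.621371 = 19.99 SM.

19.99 SM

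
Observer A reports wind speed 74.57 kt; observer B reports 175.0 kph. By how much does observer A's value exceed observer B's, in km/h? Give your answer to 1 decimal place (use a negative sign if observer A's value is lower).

observer A: 74.57 kt = 138.104 km/h.
Difference: 138.104 − 175.000 = -36.9 km/h.

-36.9 km/h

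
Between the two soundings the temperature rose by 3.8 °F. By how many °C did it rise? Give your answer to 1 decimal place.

2.1 °C

Converting a difference, only the 9/5 scale factor applies: Δ°C = 3.8 × 0.5556 = 2.1 °C.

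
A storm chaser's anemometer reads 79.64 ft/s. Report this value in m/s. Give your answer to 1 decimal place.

1 ft/s = 0.3048 m/s, so 79.64 × 0.3048 = 24.3 m/s.

24.3 m/s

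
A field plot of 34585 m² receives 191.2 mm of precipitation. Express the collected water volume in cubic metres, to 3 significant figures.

6610 cubic metres

1 mm over 1 m² is 1 L, so volume = 191.2 × 34585 = 6612652 L = 6610 m³.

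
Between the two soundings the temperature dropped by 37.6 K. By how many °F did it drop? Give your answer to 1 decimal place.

67.7 °F

A change of 1 °C equals a change of 1.8 °F: Δ°F = 37.6 × 1.8 = 67.7 °F.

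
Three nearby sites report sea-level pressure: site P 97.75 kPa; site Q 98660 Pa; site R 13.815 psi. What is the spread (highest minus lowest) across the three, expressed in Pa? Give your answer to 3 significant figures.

3410 Pa

site P: 97.75 kPa = 97750.00 Pa.
site R: 13.815 psi = 95251.07 Pa.
Spread: 98660.00 − 95251.07 = 3410 Pa.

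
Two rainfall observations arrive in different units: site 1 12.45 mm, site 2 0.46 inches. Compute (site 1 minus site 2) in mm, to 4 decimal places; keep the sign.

0.7660 mm

site 2: 0.46 in = 11.684000 mm.
Difference: 12.450000 − 11.684000 = 0.7660 mm.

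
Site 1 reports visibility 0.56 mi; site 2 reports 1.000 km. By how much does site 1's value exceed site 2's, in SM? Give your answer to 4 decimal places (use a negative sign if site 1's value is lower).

site 2: 1.000 km = 0.621371 SM.
Difference: 0.560000 − 0.621371 = -0.0614 SM.

-0.0614 SM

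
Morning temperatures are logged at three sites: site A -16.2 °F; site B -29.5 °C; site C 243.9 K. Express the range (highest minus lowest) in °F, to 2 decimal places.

4.90 °F

site A: -16.2 °F = -26.778 °C.
site C: 243.9 K = -29.250 °C.
Spread: (-26.778) − (-29.500) = 2.722 °C = 4.90 °F.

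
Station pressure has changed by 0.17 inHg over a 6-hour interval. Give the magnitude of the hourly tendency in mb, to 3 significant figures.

0.959 mb per hour

0.17 inHg / 6 h × 33.8639 mb/inHg = 0.959 mb/h.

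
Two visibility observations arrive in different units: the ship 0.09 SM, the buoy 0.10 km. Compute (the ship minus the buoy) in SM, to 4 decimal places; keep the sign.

0.0279 SM

the buoy: 0.10 km = 0.062137 SM.
Difference: 0.090000 − 0.062137 = 0.0279 SM.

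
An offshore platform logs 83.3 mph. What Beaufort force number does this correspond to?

83.3 mph = 37.2 m/s, which is Beaufort 12 (hurricane force, ≥32.7 m/s).

Beaufort force 12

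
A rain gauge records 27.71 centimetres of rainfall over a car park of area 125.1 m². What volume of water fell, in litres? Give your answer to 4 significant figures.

34670 litres

Depth: 27.71 cm × 10 = 277.1 mm.
1 mm over 1 m² is 1 L, so volume = 277.1 × 125.1 = 34665.21 L ≈ 34670 L.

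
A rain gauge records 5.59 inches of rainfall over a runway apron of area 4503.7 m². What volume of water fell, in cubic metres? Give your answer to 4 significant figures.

Depth: 5.59 in × 25.4 = 141.986 mm.
1 mm over 1 m² is 1 L, so volume = 141.986 × 4503.7 = 639462.35 L = 639.5 m³.

639.5 cubic metres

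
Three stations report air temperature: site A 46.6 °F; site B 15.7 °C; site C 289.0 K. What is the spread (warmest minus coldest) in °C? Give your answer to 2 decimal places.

site A: 46.6 °F = 8.111 °C.
site C: 289.0 K = 15.850 °C.
Spread: 15.850 − 8.111 = 7.739 °C.

7.74 °C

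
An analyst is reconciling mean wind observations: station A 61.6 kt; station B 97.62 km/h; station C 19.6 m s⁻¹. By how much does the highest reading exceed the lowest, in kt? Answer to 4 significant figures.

23.50 kt

station B: 97.62 km/h = 52.7106 kt.
station C: 19.6 m/s = 38.0994 kt.
Spread: 61.6000 − 38.0994 = 23.50 kt.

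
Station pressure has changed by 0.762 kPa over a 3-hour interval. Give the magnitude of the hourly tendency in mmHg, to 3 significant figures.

1.91 mmHg per hour

0.762 kPa / 3 h × 7.50062 mmHg/kPa = 1.91 mmHg/h.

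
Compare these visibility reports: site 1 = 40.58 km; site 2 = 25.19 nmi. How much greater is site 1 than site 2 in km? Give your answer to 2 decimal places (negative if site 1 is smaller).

-6.07 km

site 2: 25.19 nmi = 46.6519 km.
Difference: 40.5800 − 46.6519 = -6.07 km.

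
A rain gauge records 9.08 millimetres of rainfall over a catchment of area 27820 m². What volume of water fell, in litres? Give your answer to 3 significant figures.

1 mm over 1 m² is 1 L, so volume = 9.08 × 27820 = 252605.6 L ≈ 253000 L.

253000 litres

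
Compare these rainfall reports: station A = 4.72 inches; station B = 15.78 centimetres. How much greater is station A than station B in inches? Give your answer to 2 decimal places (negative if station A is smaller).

station B: 15.78 cm = 6.2126 in.
Difference: 4.7200 − 6.2126 = -1.49 in.

-1.49 in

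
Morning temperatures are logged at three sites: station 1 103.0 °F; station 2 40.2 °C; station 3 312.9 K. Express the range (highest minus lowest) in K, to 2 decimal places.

station 1: 103.0 °F = 39.444 °C.
station 3: 312.9 K = 39.750 °C.
Spread: 40.200 − 39.444 = 0.756 °C.

0.76 K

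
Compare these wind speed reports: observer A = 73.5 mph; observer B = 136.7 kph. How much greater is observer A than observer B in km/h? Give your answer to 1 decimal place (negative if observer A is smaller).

-18.4 km/h

observer A: 73.5 mph = 118.287 km/h.
Difference: 118.287 − 136.700 = -18.4 km/h.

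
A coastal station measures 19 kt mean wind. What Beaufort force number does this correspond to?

Beaufort force 5

19 kt lies in the Beaufort 5 band (fresh breeze, 17–21 kt).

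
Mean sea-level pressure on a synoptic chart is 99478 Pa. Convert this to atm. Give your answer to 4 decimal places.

0.9818 atm

1 Pa = 9.86923e-06 atm, so 99478 × 9.86923e-06 = 0.9818 atm.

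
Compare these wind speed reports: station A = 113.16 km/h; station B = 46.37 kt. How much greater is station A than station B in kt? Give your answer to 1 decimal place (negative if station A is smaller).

station A: 113.16 km/h = 61.102 kt.
Difference: 61.102 − 46.370 = 14.7 kt.

14.7 kt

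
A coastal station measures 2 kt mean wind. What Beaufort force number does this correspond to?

2 kt lies in the Beaufort 1 band (light air, 1–3 kt).

Beaufort force 1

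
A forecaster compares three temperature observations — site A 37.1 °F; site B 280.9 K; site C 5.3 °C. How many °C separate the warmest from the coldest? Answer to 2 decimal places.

site A: 37.1 °F = 2.833 °C.
site B: 280.9 K = 7.750 °C.
Spread: 7.750 − 2.833 = 4.917 °C.

4.92 °C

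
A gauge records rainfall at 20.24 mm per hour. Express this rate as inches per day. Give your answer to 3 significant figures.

20.24 mm/hour × 0.0393701 in/mm × 24 hour/day = 19.1 in/day.

19.1 in/day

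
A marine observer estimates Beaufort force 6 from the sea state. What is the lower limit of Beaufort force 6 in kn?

Beaufort 6 (strong breeze) spans 22–27 knots.

22 kt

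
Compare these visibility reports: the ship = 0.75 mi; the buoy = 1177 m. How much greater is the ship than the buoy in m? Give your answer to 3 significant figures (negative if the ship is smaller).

30.0 m

the ship: 0.75 SM = 1207.008 m.
Difference: 1207.008 − 1177.000 = 30.0 m.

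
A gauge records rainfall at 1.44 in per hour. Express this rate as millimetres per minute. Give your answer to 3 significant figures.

1.44 in/hour × 25.4 mm/in × 0.0166667 hour/minute = 0.610 mm/minute.

0.610 mm/minute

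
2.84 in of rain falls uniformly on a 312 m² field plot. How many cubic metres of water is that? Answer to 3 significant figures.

Depth: 2.84 in × 25.4 = 72.136 mm.
1 mm over 1 m² is 1 L, so volume = 72.136 × 312 = 22506.432 L = 22.5 m³.

22.5 cubic metres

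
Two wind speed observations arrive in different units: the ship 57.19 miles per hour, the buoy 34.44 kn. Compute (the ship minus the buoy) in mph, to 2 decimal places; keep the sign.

the buoy: 34.44 kt = 39.6328 mph.
Difference: 57.1900 − 39.6328 = 17.56 mph.

17.56 mph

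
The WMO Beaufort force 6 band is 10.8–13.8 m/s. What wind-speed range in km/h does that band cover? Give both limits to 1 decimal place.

38.9 to 49.7 km/h

10.8–13.8 m/s × 3.6 = 38.9–49.7 km/h.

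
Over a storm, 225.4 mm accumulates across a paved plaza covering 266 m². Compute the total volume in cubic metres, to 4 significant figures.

1 mm over 1 m² is 1 L, so volume = 225.4 × 266 = 59956.4 L = 59.96 m³.

59.96 cubic metres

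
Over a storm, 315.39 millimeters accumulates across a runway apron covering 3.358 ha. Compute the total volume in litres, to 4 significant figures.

10590000 litres

Area: 3.358 ha = 33580 m².
1 mm over 1 m² is 1 L, so volume = 315.39 × 33580 = 10590796 L ≈ 10590000 L.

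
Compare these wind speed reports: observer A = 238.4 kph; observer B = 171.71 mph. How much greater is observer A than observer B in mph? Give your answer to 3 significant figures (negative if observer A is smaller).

-23.6 mph

observer A: 238.4 km/h = 148.135 mph.
Difference: 148.135 − 171.710 = -23.6 mph.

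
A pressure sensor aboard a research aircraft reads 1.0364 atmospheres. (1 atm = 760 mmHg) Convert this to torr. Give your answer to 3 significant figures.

1 atm = 760 mmHg, so 1.0364 × 760 = 788 mmHg.

788 mmHg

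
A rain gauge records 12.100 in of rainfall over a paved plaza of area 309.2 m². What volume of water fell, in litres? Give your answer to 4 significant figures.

Depth: 12.100 in × 25.4 = 307.34 mm.
1 mm over 1 m² is 1 L, so volume = 307.34 × 309.2 = 95029.528 L ≈ 95030 L.

95030 litres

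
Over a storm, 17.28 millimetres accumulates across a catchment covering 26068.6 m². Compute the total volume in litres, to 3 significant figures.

450000 litres

1 mm over 1 m² is 1 L, so volume = 17.28 × 26068.6 = 450465.41 L ≈ 450000 L.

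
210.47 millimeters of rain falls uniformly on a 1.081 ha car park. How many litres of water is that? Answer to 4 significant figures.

2275000 litres

Area: 1.081 ha = 10810 m².
1 mm over 1 m² is 1 L, so volume = 210.47 × 10810 = 2275180.7 L ≈ 2275000 L.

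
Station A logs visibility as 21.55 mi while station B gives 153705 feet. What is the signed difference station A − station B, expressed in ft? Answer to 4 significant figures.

-39920 ft

station A: 21.55 SM = 113784.00 ft.
Difference: 113784.00 − 153705.00 = -39920 ft.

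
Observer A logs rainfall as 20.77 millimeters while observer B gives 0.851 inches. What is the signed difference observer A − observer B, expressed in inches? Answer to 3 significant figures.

-0.0333 in

observer A: 20.77 mm = 0.817717 in.
Difference: 0.817717 − 0.851000 = -0.0333 in.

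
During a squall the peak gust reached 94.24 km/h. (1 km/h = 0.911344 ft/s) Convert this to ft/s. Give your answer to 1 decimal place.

1 km/h = 0.911344 ft/s, so 94.24 × 0.911344 = 85.9 ft/s.

85.9 ft/s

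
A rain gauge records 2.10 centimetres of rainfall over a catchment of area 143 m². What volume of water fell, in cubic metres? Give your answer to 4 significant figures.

Depth: 2.10 cm × 10 = 21 mm.
1 mm over 1 m² is 1 L, so volume = 21 × 143 = 3003 L = 3.003 m³.

3.003 cubic metres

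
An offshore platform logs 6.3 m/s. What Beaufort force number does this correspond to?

Beaufort force 4

6.3 m/s lies in the Beaufort 4 band (moderate breeze, 5.5–7.9 m/s).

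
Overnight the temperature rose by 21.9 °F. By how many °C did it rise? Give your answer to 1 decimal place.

12.2 °C

Converting a difference, only the 9/5 scale factor applies: Δ°C = 21.9 × 0.5556 = 12.2 °C.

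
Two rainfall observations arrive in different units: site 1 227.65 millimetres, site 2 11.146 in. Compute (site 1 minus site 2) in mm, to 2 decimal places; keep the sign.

site 2: 11.146 in = 283.1084 mm.
Difference: 227.6500 − 283.1084 = -55.46 mm.

-55.46 mm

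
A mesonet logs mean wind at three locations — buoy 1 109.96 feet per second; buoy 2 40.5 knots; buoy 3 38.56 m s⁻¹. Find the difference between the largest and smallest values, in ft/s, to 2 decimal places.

buoy 2: 40.5 kt = 68.3563 ft/s.
buoy 3: 38.56 m/s = 126.5092 ft/s.
Spread: 126.5092 − 68.3563 = 58.15 ft/s.

58.15 ft/s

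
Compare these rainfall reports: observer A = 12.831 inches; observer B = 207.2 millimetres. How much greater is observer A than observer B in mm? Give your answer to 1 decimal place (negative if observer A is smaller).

observer A: 12.831 in = 325.907 mm.
Difference: 325.907 − 207.200 = 118.7 mm.

118.7 mm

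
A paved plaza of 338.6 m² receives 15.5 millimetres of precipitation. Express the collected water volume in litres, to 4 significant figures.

1 mm over 1 m² is 1 L, so volume = 15.5 × 338.6 = 5248.3 L ≈ 5248 L.

5248 litres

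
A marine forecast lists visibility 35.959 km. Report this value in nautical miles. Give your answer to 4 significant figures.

19.42 nmi

1 km = 0.539957 nmi, so 35.959 × 0.539957 = 19.42 nmi.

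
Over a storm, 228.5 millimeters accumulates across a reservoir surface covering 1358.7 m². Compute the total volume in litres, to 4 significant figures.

1 mm over 1 m² is 1 L, so volume = 228.5 × 1358.7 = 310462.95 L ≈ 310500 L.

310500 litres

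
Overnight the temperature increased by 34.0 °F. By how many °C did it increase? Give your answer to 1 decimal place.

For a temperature change the 32° offset cancels: Δ°C = 34.0 × 0.5556 = 18.9 °C.

18.9 °C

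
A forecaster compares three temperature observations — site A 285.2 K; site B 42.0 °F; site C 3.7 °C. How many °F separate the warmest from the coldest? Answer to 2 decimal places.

15.03 °F

site A: 285.2 K = 12.050 °C.
site B: 42.0 °F = 5.556 °C.
Spread: 12.050 − 3.700 = 8.350 °C = 15.03 °F.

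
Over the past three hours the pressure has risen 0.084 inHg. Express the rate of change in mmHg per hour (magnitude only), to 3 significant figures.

0.711 mmHg per hour

0.084 inHg / 3 h × 25.4 mmHg/inHg = 0.711 mmHg/h.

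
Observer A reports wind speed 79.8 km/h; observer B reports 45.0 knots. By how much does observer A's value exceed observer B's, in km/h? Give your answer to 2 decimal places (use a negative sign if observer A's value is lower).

-3.54 km/h

observer B: 45.0 kt = 83.3400 km/h.
Difference: 79.8000 − 83.3400 = -3.54 km/h.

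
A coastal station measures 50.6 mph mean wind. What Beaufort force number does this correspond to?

50.6 mph = 22.6 m/s, which is Beaufort 9 (strong gale, 20.8–24.4 m/s).

Beaufort force 9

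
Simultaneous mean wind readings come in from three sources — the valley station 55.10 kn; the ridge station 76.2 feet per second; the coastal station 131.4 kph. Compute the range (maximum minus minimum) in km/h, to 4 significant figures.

the valley station: 55.10 kt = 102.0452 km/h.
the ridge station: 76.2 ft/s = 83.6127 km/h.
Spread: 131.4000 − 83.6127 = 47.79 km/h.

47.79 km/h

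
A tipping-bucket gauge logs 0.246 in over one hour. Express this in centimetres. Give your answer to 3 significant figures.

1 in = 2.54 cm, so 0.246 × 2.54 = 0.625 cm.

0.625 cm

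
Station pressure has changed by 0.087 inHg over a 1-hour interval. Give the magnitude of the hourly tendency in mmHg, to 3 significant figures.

0.087 inHg / 1 h × 25.4 mmHg/inHg = 2.21 mmHg/h.

2.21 mmHg per hour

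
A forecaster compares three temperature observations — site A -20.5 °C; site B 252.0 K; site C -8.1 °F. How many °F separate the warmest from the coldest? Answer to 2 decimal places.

site B: 252.0 K = -21.150 °C.
site C: -8.1 °F = -22.278 °C.
Spread: (-20.500) − (-22.278) = 1.778 °C = 3.20 °F.

3.20 °F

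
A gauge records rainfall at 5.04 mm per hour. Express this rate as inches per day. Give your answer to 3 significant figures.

5.04 mm/hour × 0.0393701 in/mm × 24 hour/day = 4.76 in/day.

4.76 in/day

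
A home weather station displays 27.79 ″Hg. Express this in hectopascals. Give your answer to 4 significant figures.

941.1 hPa

1 inHg = 33.8639 hPa, so 27.79 × 33.8639 = 941.1 hPa.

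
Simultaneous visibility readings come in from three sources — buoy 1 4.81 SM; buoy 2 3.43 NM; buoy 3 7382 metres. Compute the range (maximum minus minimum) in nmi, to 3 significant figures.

buoy 1: 4.81 SM = 4.17978 nmi.
buoy 3: 7382 m = 3.98596 nmi.
Spread: 4.17978 − 3.43000 = 0.750 nmi.

0.750 nmi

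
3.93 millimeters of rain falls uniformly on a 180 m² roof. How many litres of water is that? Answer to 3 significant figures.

707 litres

1 mm over 1 m² is 1 L, so volume = 3.93 × 180 = 707.4 L ≈ 707 L.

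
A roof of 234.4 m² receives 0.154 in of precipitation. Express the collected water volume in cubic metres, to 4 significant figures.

0.9169 cubic metres

Depth: 0.154 in × 25.4 = 3.9116 mm.
1 mm over 1 m² is 1 L, so volume = 3.9116 × 234.4 = 916.87904 L = 0.9169 m³.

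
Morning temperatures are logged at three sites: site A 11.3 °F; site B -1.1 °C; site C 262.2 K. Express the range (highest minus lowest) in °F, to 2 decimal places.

site A: 11.3 °F = -11.500 °C.
site C: 262.2 K = -10.950 °C.
Spread: (-1.100) − (-11.500) = 10.400 °C = 18.72 °F.

18.72 °F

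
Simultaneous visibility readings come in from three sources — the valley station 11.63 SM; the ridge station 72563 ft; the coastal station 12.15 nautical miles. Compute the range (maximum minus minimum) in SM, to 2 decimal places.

the ridge station: 72563 ft = 13.7430 SM.
the coastal station: 12.15 nmi = 13.9820 SM.
Spread: 13.9820 − 11.6300 = 2.35 SM.

2.35 SM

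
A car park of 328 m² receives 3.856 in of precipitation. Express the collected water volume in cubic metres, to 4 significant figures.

32.13 cubic metres

Depth: 3.856 in × 25.4 = 97.9424 mm.
1 mm over 1 m² is 1 L, so volume = 97.9424 × 328 = 32125.107 L = 32.13 m³.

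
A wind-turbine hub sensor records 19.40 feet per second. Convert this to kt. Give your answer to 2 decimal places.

1 ft/s = 0.592484 kt, so 19.40 × 0.592484 = 11.49 kt.

11.49 kt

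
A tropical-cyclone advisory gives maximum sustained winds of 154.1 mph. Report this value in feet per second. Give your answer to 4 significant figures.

226.0 ft/s

1 mph = 1.46667 ft/s, so 154.1 × 1.46667 = 226.0 ft/s.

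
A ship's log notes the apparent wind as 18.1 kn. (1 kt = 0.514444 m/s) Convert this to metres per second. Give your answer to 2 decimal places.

1 kt = 0.514444 m/s, so 18.1 × 0.514444 = 9.31 m/s.

9.31 m/s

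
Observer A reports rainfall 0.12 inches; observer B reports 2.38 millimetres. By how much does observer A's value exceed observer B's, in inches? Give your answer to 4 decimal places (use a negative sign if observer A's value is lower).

observer B: 2.38 mm = 0.093701 in.
Difference: 0.120000 − 0.093701 = 0.0263 in.

0.0263 in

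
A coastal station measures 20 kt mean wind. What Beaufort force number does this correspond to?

20 kt lies in the Beaufort 5 band (fresh breeze, 17–21 kt).

Beaufort force 5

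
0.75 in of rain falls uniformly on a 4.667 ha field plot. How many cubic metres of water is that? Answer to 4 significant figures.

Depth: 0.75 in × 25.4 = 19.05 mm.
Area: 4.667 ha = 46670 m².
1 mm over 1 m² is 1 L, so volume = 19.05 × 46670 = 889063.5 L = 889.1 m³.

889.1 cubic metres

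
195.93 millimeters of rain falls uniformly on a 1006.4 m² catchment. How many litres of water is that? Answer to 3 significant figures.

1 mm over 1 m² is 1 L, so volume = 195.93 × 1006.4 = 197183.95 L ≈ 197000 L.

197000 litres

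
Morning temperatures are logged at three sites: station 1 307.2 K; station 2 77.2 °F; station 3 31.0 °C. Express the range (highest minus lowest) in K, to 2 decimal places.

station 1: 307.2 K = 34.050 °C.
station 2: 77.2 °F = 25.111 °C.
Spread: 34.050 − 25.111 = 8.939 °C.

8.94 K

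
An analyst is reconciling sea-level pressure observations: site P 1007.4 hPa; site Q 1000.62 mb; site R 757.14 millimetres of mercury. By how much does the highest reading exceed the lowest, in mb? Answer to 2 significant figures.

site P: 1007.4 hPa = 1007.400 mb.
site R: 757.14 mmHg = 1009.437 mb.
Spread: 1009.437 − 1000.620 = 8.8 mb.

8.8 mb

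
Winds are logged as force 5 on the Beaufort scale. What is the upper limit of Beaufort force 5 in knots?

21 kt

Beaufort 5 (fresh breeze) spans 17–21 knots.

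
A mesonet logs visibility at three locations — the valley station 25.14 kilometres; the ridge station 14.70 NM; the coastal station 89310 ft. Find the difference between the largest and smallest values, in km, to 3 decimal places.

2.084 km

the ridge station: 14.70 nmi = 27.22440 km.
the coastal station: 89310 ft = 27.22169 km.
Spread: 27.22440 − 25.14000 = 2.084 km.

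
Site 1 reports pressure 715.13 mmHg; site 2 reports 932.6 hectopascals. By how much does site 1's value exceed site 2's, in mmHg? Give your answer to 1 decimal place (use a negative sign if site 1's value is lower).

site 2: 932.6 hPa = 699.507 mmHg.
Difference: 715.130 − 699.507 = 15.6 mmHg.

15.6 mmHg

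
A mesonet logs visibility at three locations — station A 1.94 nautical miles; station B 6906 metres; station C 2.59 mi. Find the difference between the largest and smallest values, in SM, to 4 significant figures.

station A: 1.94 nmi = 2.23251 SM.
station B: 6906 m = 4.29119 SM.
Spread: 4.29119 − 2.23251 = 2.059 SM.

2.059 SM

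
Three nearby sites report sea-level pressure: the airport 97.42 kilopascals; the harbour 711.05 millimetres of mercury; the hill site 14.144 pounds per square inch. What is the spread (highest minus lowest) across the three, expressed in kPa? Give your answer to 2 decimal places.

the harbour: 711.05 mmHg = 94.7989 kPa.
the hill site: 14.144 psi = 97.5194 kPa.
Spread: 97.5194 − 94.7989 = 2.72 kPa.

2.72 kPa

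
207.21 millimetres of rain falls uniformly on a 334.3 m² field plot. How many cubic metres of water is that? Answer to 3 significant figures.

69.3 cubic metres

1 mm over 1 m² is 1 L, so volume = 207.21 × 334.3 = 69270.303 L = 69.3 m³.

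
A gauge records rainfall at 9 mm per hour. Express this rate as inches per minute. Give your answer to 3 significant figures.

9 mm/hour × 0.0393701 in/mm × 0.0166667 hour/minute = 0.00591 in/minute.

0.00591 in/minute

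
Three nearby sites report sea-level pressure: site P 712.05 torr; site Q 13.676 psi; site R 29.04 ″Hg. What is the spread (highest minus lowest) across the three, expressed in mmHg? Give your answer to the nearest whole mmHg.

30 mmHg

site Q: 13.676 psi = 707.25 mmHg.
site R: 29.04 inHg = 737.62 mmHg.
Spread: 737.62 − 707.25 = 30 mmHg.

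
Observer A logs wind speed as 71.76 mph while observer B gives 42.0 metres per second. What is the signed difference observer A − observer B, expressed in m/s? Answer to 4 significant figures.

observer A: 71.76 mph = 32.07959 m/s.
Difference: 32.07959 − 42.00000 = -9.920 m/s.

-9.920 m/s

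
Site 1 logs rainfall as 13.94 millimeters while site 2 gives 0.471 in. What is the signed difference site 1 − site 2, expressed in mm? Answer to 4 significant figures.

1.977 mm

site 2: 0.471 in = 11.96340 mm.
Difference: 13.94000 − 11.96340 = 1.977 mm.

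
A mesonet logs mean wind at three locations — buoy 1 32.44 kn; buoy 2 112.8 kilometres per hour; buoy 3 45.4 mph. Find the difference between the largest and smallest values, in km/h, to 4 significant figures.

buoy 1: 32.44 kt = 60.0789 km/h.
buoy 3: 45.4 mph = 73.0642 km/h.
Spread: 112.8000 − 60.0789 = 52.72 km/h.

52.72 km/h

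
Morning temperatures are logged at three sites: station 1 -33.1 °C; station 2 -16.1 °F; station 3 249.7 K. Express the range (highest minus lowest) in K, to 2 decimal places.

station 2: -16.1 °F = -26.722 °C.
station 3: 249.7 K = -23.450 °C.
Spread: (-23.450) − (-33.100) = 9.650 °C.

9.65 K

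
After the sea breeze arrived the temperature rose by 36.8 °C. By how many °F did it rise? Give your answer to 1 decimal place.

66.2 °F

For a temperature change the 32° offset cancels: Δ°F = 36.8 × 1.8 = 66.2 °F.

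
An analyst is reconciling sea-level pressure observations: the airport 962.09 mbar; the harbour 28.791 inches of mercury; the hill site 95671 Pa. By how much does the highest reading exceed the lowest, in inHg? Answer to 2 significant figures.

the airport: 962.09 mb = 28.4105 inHg.
the hill site: 95671 Pa = 28.2516 inHg.
Spread: 28.7910 − 28.2516 = 0.54 inHg.

0.54 inHg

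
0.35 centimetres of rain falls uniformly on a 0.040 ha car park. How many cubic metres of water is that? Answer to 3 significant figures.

Depth: 0.35 cm × 10 = 3.5 mm.
Area: 0.040 ha = 400 m².
1 mm over 1 m² is 1 L, so volume = 3.5 × 400 = 1400 L = 1.40 m³.

1.40 cubic metres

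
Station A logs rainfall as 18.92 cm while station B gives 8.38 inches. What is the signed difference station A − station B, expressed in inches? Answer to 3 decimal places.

-0.931 in

station A: 18.92 cm = 7.44882 in.
Difference: 7.44882 − 8.38000 = -0.931 in.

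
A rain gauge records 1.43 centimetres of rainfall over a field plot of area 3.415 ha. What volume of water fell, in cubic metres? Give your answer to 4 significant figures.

488.3 cubic metres

Depth: 1.43 cm × 10 = 14.3 mm.
Area: 3.415 ha = 34150 m².
1 mm over 1 m² is 1 L, so volume = 14.3 × 34150 = 488345 L = 488.3 m³.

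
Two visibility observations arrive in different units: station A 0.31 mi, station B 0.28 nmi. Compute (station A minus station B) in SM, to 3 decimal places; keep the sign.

-0.012 SM

station B: 0.28 nmi = 0.32222 SM.
Difference: 0.31000 − 0.32222 = -0.012 SM.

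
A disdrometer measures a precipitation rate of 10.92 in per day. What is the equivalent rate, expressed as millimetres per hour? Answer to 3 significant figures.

10.92 in/day × 25.4 mm/in × 0.0416667 day/hour = 11.6 mm/hour.

11.6 mm/hour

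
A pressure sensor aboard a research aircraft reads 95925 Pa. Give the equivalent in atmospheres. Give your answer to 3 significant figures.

1 Pa = 9.86923e-06 atm, so 95925 × 9.86923e-06 = 0.947 atm.

0.947 atm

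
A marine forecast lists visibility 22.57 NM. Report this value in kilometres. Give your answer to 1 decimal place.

1 nmi = 1.852 km, so 22.57 × 1.852 = 41.8 km.

41.8 km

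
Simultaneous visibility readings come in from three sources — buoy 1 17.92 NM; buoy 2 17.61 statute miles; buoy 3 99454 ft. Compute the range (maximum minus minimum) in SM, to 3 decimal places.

buoy 1: 17.92 nmi = 20.62197 SM.
buoy 3: 99454 ft = 18.83598 SM.
Spread: 20.62197 − 17.61000 = 3.012 SM.

3.012 SM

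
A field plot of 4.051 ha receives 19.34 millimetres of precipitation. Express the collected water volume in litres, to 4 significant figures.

783500 litres

Area: 4.051 ha = 40510 m².
1 mm over 1 m² is 1 L, so volume = 19.34 × 40510 = 783463.4 L ≈ 783500 L.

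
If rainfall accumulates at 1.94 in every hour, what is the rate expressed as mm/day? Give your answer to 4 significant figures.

1.94 in/hour × 25.4 mm/in × 24 hour/day = 1183 mm/day.

1183 mm/day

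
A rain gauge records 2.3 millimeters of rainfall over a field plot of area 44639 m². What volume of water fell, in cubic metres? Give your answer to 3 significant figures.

103 cubic metres

1 mm over 1 m² is 1 L, so volume = 2.3 × 44639 = 102669.7 L = 103 m³.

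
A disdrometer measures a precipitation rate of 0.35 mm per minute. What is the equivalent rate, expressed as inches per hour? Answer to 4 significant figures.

0.8268 in/hour

0.35 mm/minute × 0.0393701 in/mm × 60 minute/hour = 0.8268 in/hour.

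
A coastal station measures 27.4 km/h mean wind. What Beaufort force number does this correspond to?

Beaufort force 4

27.4 km/h = 7.6 m/s, which is Beaufort 4 (moderate breeze, 5.5–7.9 m/s).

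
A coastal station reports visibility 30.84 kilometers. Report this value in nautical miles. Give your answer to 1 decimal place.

16.7 nmi

1 km = 0.539957 nmi, so 30.84 × 0.539957 = 16.7 nmi.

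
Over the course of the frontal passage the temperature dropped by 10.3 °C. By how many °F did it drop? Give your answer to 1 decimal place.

Converting a difference, only the 9/5 scale factor applies: Δ°F = 10.3 × 1.8 = 18.5 °F.

18.5 °F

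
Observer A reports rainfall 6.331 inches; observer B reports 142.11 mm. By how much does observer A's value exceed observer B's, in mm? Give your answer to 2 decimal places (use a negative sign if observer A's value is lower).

observer A: 6.331 in = 160.8074 mm.
Difference: 160.8074 − 142.1100 = 18.70 mm.

18.70 mm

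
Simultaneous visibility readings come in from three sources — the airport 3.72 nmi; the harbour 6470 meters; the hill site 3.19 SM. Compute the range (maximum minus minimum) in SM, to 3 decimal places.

1.091 SM

the airport: 3.72 nmi = 4.28090 SM.
the harbour: 6470 m = 4.02027 SM.
Spread: 4.28090 − 3.19000 = 1.091 SM.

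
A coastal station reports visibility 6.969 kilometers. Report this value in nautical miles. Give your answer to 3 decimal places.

1 km = 0.539957 nmi, so 6.969 × 0.539957 = 3.763 nmi.

3.763 nmi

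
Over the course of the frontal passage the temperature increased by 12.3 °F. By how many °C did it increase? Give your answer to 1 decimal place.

Converting a difference, only the 9/5 scale factor applies: Δ°C = 12.3 × 0.5556 = 6.8 °C.

6.8 °C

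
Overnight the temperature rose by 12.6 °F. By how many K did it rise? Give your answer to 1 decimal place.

Converting a difference, only the 9/5 scale factor applies: ΔK = 12.6 × 0.5556 = 7.0 K.

7.0 K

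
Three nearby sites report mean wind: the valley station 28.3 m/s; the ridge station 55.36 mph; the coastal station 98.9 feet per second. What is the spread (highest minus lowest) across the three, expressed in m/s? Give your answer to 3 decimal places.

5.397 m/s

the ridge station: 55.36 mph = 24.74813 m/s.
the coastal station: 98.9 ft/s = 30.14472 m/s.
Spread: 30.14472 − 24.74813 = 5.397 m/s.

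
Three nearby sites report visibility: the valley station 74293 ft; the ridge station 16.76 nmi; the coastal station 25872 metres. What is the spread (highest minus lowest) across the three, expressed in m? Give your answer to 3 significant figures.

8400 m

the valley station: 74293 ft = 22644.51 m.
the ridge station: 16.76 nmi = 31039.52 m.
Spread: 31039.52 − 22644.51 = 8400 m.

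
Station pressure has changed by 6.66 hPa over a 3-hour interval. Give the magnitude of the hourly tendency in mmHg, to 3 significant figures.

6.66 hPa / 3 h × 0.750062 mmHg/hPa = 1.67 mmHg/h.

1.67 mmHg per hour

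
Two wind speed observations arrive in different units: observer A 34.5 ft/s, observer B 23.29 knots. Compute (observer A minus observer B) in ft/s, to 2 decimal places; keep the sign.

-4.81 ft/s

observer B: 23.29 kt = 39.3091 ft/s.
Difference: 34.5000 − 39.3091 = -4.81 ft/s.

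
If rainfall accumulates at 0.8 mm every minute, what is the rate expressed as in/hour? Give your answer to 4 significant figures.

1.890 in/hour

0.8 mm/minute × 0.0393701 in/mm × 60 minute/hour = 1.890 in/hour.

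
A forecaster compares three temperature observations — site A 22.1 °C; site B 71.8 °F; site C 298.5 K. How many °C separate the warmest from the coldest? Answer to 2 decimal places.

3.25 °C

site B: 71.8 °F = 22.111 °C.
site C: 298.5 K = 25.350 °C.
Spread: 25.350 − 22.100 = 3.250 °C.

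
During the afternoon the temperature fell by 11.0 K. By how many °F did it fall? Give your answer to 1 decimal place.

19.8 °F

A change of 1 °C equals a change of 1.8 °F: Δ°F = 11.0 × 1.8 = 19.8 °F.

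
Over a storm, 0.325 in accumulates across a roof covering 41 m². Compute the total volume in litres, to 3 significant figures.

338 litres

Depth: 0.325 in × 25.4 = 8.255 mm.
1 mm over 1 m² is 1 L, so volume = 8.255 × 41 = 338.455 L ≈ 338 L.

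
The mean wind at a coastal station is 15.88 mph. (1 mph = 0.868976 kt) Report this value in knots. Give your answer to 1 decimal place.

1 mph = 0.868976 kt, so 15.88 × 0.868976 = 13.8 kt.

13.8 kt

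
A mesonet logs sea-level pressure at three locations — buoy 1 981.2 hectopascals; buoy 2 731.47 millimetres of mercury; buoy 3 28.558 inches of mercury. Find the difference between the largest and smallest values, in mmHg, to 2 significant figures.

11 mmHg

buoy 1: 981.2 hPa = 735.96 mmHg.
buoy 3: 28.558 inHg = 725.37 mmHg.
Spread: 735.96 − 725.37 = 11 mmHg.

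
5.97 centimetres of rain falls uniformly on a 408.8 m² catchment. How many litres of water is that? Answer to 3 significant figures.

Depth: 5.97 cm × 10 = 59.7 mm.
1 mm over 1 m² is 1 L, so volume = 59.7 × 408.8 = 24405.36 L ≈ 24400 L.

24400 litres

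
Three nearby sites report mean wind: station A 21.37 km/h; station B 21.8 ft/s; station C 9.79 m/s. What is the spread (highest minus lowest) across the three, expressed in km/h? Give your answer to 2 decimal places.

station B: 21.8 ft/s = 23.9207 km/h.
station C: 9.79 m/s = 35.2440 km/h.
Spread: 35.2440 − 21.3700 = 13.87 km/h.

13.87 km/h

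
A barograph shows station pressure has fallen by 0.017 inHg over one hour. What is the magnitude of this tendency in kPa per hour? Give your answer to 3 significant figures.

0.017 inHg / 1 h × 3.38639 kPa/inHg = 0.0576 kPa/h.

0.0576 kPa per hour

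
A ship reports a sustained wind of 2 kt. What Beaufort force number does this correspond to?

Beaufort force 1

2 kt lies in the Beaufort 1 band (light air, 1–3 kt).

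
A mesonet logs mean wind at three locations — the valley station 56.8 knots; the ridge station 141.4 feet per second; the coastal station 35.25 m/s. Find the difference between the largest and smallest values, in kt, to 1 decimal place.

the ridge station: 141.4 ft/s = 83.777 kt.
the coastal station: 35.25 m/s = 68.521 kt.
Spread: 83.777 − 56.800 = 27.0 kt.

27.0 kt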